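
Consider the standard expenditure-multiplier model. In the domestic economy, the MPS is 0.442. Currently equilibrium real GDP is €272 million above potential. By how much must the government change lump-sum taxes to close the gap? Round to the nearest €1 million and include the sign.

MPC = 1 − MPS = 1 − 0.442 = 0.558.
Spending multiplier = 1/(1 − MPC) = 1/(1 − 0.558) = 1/0.442 ≈ 2.262.
Tax multiplier = −c·k = −0.558/0.442 ≈ −1.262. Need ΔY = −€272 million, so ΔT = ΔY/(−c·k) = −(−€272 million) × 0.442 / 0.558 ≈ +€215 million.
The government should raise lump-sum taxes by €215 million.

+€215 million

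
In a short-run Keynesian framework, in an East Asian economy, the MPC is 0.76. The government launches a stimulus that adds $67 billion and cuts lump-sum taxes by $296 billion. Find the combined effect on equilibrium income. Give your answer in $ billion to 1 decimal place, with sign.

+$1,216.5 billion

Expenditure multiplier = 1/(1 − MPC) = 1/(1 − 0.76) = 1/0.24 ≈ 4.167.
ΔG contributes k·ΔG = (+$67 billion) / 0.24 ≈ +$279.2 billion.
ΔT of −$296 billion changes first-round spending by −c·ΔT = +$224.96 billion, contributing k·(−c·ΔT) = (+$224.96 billion) / 0.24 ≈ +$937.3 billion.
Net ΔY = k(ΔG − c·ΔT) = (+$291.96 billion) / 0.24 = +$1,216.5 billion.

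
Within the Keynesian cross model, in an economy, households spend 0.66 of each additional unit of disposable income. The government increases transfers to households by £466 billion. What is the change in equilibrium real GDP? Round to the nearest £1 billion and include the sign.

The transfer change shifts disposable income by +£466 billion, so first-round consumption changes by c·ΔTR = 0.66 × (+£466 billion) = +£307.56 billion.
Expenditure multiplier = 1/(1 − MPC) = 1/(1 − 0.66) = 1/0.34 ≈ 2.941.
The transfer multiplier is c × k ≈ 1.941, so ΔY = k × (c·ΔTR) = (+£307.56 billion) / 0.34 ≈ +£905 billion.

+£905 billion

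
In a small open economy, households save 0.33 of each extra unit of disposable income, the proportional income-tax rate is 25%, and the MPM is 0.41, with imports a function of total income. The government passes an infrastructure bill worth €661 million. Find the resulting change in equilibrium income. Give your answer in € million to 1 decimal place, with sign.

+€728.4 million

MPC = 1 − MPS = 1 − 0.33 = 0.67.
Government-spending multiplier = 1/(1 − c(1−t) + m) = 1/(1 − 0.67×0.75 + 0.41) = 1/0.9075 ≈ 1.102.
ΔY = k × ΔG = (+€661 million) / 0.9075 ≈ +€728.4 million.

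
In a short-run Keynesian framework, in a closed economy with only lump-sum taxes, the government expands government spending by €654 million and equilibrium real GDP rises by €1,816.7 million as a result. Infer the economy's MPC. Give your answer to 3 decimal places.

0.640

Implied spending multiplier k = ΔY/ΔG = 1,816.7/654 ≈ 2.7778.
Since k = 1/(1 − MPC), MPC = 1 − 1/k = 1 − ΔG/ΔY = 1 − 654/1,816.7 ≈ 0.640.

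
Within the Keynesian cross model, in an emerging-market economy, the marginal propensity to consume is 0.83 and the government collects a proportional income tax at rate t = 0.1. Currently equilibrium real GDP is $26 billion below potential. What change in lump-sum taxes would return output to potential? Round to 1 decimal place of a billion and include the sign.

Spending multiplier = 1/(1 − c(1−t)) = 1/(1 − 0.83×0.9) = 1/0.253 ≈ 3.953.
Tax multiplier = −c·k = −0.83/0.253 ≈ −3.281. Need ΔY = +$26 billion, so ΔT = ΔY/(−c·k) = −(+$26 billion) × 0.253 / 0.83 ≈ −$7.9 billion.
The government should cut lump-sum taxes by $7.9 billion.

−$7.9 billion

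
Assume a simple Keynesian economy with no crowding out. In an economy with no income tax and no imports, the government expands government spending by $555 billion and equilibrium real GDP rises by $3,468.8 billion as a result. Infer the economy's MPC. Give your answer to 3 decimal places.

0.840

Implied spending multiplier k = ΔY/ΔG = 3,468.8/555 ≈ 6.2501.
Since k = 1/(1 − MPC), MPC = 1 − 1/k = 1 − ΔG/ΔY = 1 − 555/3,468.8 ≈ 0.840.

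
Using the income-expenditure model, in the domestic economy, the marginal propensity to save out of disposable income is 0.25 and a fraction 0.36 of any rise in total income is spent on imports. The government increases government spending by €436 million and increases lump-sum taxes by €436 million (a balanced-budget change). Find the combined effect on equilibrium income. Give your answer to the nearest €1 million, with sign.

+€179 million

MPC = 1 − MPS = 1 − 0.25 = 0.75.
Expenditure multiplier = 1/(1 − c + m) = 1/(1 − 0.75 + 0.36) = 1/0.61 ≈ 1.639.
ΔG contributes k·ΔG = (+€436 million) / 0.61 ≈ +€714.8 million.
ΔT of +€436 million changes first-round spending by −c·ΔT = −€327 million, contributing k·(−c·ΔT) = (−€327 million) / 0.61 ≈ −€536.1 million.
Net ΔY = k(ΔG − c·ΔT) = (+€109 million) / 0.61 ≈ +€179 million.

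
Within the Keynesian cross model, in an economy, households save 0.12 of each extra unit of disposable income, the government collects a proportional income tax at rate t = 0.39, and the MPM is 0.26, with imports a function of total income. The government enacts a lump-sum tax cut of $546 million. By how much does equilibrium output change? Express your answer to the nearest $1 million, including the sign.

MPC = 1 − MPS = 1 − 0.12 = 0.88.
A lump-sum tax change of −$546 million shifts disposable income by +$546 million; first-round consumption changes by −c × ΔT = −0.88 × (−$546 million) = +$480.48 million.
Expenditure multiplier = 1/(1 − c(1−t) + m) = 1/(1 − 0.88×0.61 + 0.26) = 1/0.7232 ≈ 1.383.
The tax multiplier is −c × k ≈ −1.217, so ΔY = k × (−c·ΔT) = (+$480.48 million) / 0.7232 ≈ +$664 million.

+$664 million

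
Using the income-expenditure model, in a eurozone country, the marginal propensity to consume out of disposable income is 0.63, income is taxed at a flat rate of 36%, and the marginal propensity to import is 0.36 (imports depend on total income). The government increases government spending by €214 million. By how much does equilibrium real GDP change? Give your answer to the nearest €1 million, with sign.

Government-spending multiplier = 1/(1 − c(1−t) + m) = 1/(1 − 0.63×0.64 + 0.36) = 1/0.9568 ≈ 1.045.
ΔY = k × ΔG = (+€214 million) / 0.9568 ≈ +€224 million.

+€224 million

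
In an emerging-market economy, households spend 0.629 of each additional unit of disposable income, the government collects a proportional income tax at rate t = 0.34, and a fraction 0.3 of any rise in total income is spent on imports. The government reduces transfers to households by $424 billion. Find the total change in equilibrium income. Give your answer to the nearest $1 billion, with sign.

−$301 billion

The transfer change shifts disposable income by −$424 billion, so first-round consumption changes by c·ΔTR = 0.629 × (−$424 billion) = −$266.696 billion.
Expenditure multiplier = 1/(1 − c(1−t) + m) = 1/(1 − 0.629×0.66 + 0.3) = 1/0.88486 ≈ 1.13.
The transfer multiplier is c × k ≈ 0.711, so ΔY = k × (c·ΔTR) = (−$266.696 billion) / 0.88486 ≈ −$301 billion.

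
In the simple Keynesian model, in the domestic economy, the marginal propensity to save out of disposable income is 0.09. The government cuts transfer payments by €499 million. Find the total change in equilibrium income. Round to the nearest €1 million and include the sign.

−€5,045 million

MPC = 1 − MPS = 1 − 0.09 = 0.91.
The transfer change shifts disposable income by −€499 million, so first-round consumption changes by c·ΔTR = 0.91 × (−€499 million) = −€454.09 million.
Expenditure multiplier = 1/(1 − MPC) = 1/(1 − 0.91) = 1/0.09 ≈ 11.111.
The transfer multiplier is c × k ≈ 10.111, so ΔY = k × (c·ΔTR) = (−€454.09 million) / 0.09 ≈ −€5,045 million.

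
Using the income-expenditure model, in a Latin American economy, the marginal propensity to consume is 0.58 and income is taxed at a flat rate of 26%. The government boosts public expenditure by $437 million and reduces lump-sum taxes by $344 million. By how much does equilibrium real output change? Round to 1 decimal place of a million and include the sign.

+$1,115.1 million

Expenditure multiplier = 1/(1 − c(1−t)) = 1/(1 − 0.58×0.74) = 1/0.5708 ≈ 1.752.
ΔG contributes k·ΔG = (+$437 million) / 0.5708 ≈ +$765.6 million.
ΔT of −$344 million changes first-round spending by −c·ΔT = +$199.52 million, contributing k·(−c·ΔT) = (+$199.52 million) / 0.5708 ≈ +$349.5 million.
Net ΔY = k(ΔG − c·ΔT) = (+$636.52 million) / 0.5708 ≈ +$1,115.1 million.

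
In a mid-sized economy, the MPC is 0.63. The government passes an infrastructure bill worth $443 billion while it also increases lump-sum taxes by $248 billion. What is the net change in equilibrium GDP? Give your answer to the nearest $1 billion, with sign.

+$775 billion

Expenditure multiplier = 1/(1 − MPC) = 1/(1 − 0.63) = 1/0.37 ≈ 2.703.
ΔG contributes k·ΔG = (+$443 billion) / 0.37 ≈ +$1,197.3 billion.
ΔT of +$248 billion changes first-round spending by −c·ΔT = −$156.24 billion, contributing k·(−c·ΔT) = (−$156.24 billion) / 0.37 ≈ −$422.3 billion.
Net ΔY = k(ΔG − c·ΔT) = (+$286.76 billion) / 0.37 ≈ +$775 billion.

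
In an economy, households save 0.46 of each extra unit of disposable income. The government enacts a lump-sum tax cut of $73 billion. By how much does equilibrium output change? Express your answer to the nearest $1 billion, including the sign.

MPC = 1 − MPS = 1 − 0.46 = 0.54.
A lump-sum tax change of −$73 billion shifts disposable income by +$73 billion; first-round consumption changes by −c × ΔT = −0.54 × (−$73 billion) = +$39.42 billion.
Expenditure multiplier = 1/(1 − MPC) = 1/(1 − 0.54) = 1/0.46 ≈ 2.174.
The tax multiplier is −c × k ≈ −1.174, so ΔY = k × (−c·ΔT) = (+$39.42 billion) / 0.46 ≈ +$86 billion.

+$86 billion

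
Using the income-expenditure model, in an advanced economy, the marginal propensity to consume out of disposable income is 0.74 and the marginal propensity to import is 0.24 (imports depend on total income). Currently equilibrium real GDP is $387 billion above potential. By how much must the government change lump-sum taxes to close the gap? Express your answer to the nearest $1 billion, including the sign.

Spending multiplier = 1/(1 − c + m) = 1/(1 − 0.74 + 0.24) = 1/0.5 = 2.
Tax multiplier = −c·k = −0.74/0.5 = −1.48. Need ΔY = −$387 billion, so ΔT = ΔY/(−c·k) = −(−$387 billion) × 0.5 / 0.74 ≈ +$261 billion.
The government should raise lump-sum taxes by $261 billion.

+$261 billion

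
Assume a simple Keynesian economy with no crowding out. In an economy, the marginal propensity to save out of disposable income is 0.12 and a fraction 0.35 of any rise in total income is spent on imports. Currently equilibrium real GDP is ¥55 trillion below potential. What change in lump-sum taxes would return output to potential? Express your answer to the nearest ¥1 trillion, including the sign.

MPC = 1 − MPS = 1 − 0.12 = 0.88.
Spending multiplier = 1/(1 − c + m) = 1/(1 − 0.88 + 0.35) = 1/0.47 ≈ 2.128.
Tax multiplier = −c·k = −0.88/0.47 ≈ −1.872. Need ΔY = +¥55 trillion, so ΔT = ΔY/(−c·k) = −(+¥55 trillion) × 0.47 / 0.88 ≈ −¥29 trillion.
The government should cut lump-sum taxes by ¥29 trillion.

−¥29 trillion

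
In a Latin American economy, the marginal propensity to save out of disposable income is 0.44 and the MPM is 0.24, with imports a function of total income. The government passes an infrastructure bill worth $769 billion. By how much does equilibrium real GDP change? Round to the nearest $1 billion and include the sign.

MPC = 1 − MPS = 1 − 0.44 = 0.56.
Expenditure multiplier = 1/(1 − c + m) = 1/(1 − 0.56 + 0.24) = 1/0.68 ≈ 1.471.
ΔY = k × ΔG = (+$769 billion) / 0.68 ≈ +$1,131 billion.

+$1,131 billion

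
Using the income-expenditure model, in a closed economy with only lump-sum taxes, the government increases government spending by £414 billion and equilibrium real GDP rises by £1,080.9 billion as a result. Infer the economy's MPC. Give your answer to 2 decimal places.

0.62

Implied spending multiplier k = ΔY/ΔG = 1,080.9/414 ≈ 2.6109.
Since k = 1/(1 − MPC), MPC = 1 − 1/k = 1 − ΔG/ΔY = 1 − 414/1,080.9 ≈ 0.62.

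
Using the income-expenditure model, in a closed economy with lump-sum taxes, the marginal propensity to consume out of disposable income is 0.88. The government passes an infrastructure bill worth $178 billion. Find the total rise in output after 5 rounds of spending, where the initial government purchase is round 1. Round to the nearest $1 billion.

$701 billion

Round 1 adds ΔG = $178 billion; each later round is MPC = 0.88 times the previous.
After 5 rounds: 178 + 156.64 + 137.8432 + 121.302016 + 106.74577408 = ΔG·(1 − c^5)/(1 − c) = 178 × (1 − 0.5277319168)/0.12 ≈ $701 billion.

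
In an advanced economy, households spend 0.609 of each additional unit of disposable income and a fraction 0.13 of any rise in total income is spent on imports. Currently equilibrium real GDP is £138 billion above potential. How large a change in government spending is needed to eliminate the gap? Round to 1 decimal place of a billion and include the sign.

Spending multiplier = 1/(1 − c + m) = 1/(1 − 0.609 + 0.13) = 1/0.521 ≈ 1.919.
Need ΔY = −£138 billion, so ΔG = ΔY/k = (−£138 billion) × 0.521 ≈ −£71.9 billion.
The government should cut government spending by £71.9 billion.

−£71.9 billion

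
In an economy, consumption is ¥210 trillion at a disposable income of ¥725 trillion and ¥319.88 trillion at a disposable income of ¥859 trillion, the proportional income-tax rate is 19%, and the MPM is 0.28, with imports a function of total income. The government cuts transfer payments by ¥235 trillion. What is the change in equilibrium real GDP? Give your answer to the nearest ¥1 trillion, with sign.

MPC = ΔC/ΔYd = (319.88 − 210)/(859 − 725) = 109.88/134 = 0.82.
The transfer change shifts disposable income by −¥235 trillion, so first-round consumption changes by c·ΔTR = 0.82 × (−¥235 trillion) = −¥192.7 trillion.
Expenditure multiplier = 1/(1 − c(1−t) + m) = 1/(1 − 0.82×0.81 + 0.28) = 1/0.6158 ≈ 1.624.
The transfer multiplier is c × k ≈ 1.332, so ΔY = k × (c·ΔTR) = (−¥192.7 trillion) / 0.6158 ≈ −¥313 trillion.

−¥313 trillion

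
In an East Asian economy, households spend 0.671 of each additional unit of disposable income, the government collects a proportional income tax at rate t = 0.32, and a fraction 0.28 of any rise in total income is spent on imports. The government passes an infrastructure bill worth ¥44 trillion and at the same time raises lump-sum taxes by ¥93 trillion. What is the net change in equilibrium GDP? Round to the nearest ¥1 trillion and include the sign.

Expenditure multiplier = 1/(1 − c(1−t) + m) = 1/(1 − 0.671×0.68 + 0.28) = 1/0.82372 ≈ 1.214.
ΔG contributes k·ΔG = (+¥44 trillion) / 0.82372 ≈ +¥53.4 trillion.
ΔT of +¥93 trillion changes first-round spending by −c·ΔT = −¥62.403 trillion, contributing k·(−c·ΔT) = (−¥62.403 trillion) / 0.82372 ≈ −¥75.8 trillion.
Net ΔY = k(ΔG − c·ΔT) = (−¥18.403 trillion) / 0.82372 ≈ −¥22 trillion.

−¥22 trillion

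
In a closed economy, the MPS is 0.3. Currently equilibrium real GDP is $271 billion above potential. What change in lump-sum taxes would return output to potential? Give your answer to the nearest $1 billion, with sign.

+$116 billion

MPC = 1 − MPS = 1 − 0.3 = 0.7.
Spending multiplier = 1/(1 − MPC) = 1/(1 − 0.7) = 1/0.3 ≈ 3.333.
Tax multiplier = −c·k = −0.7/0.3 ≈ −2.333. Need ΔY = −$271 billion, so ΔT = ΔY/(−c·k) = −(−$271 billion) × 0.3 / 0.7 ≈ +$116 billion.
The government should raise lump-sum taxes by $116 billion.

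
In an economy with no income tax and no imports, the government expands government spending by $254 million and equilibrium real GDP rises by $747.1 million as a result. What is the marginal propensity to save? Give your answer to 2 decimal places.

Implied spending multiplier k = ΔY/ΔG = 747.1/254 ≈ 2.9413.
Since k = 1/(1 − MPC), MPC = 1 − 1/k = 1 − ΔG/ΔY = 1 − 254/747.1 ≈ 0.66.
MPS = 1 − MPC = 0.34.

0.34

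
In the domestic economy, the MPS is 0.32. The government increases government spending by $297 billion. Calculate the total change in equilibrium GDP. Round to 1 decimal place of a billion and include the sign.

MPC = 1 − MPS = 1 − 0.32 = 0.68.
Spending multiplier = 1/(1 − MPC) = 1/(1 − 0.68) = 1/0.32 = 3.125.
ΔY = k × ΔG = (+$297 billion) / 0.32 ≈ +$928.1 billion.

+$928.1 billion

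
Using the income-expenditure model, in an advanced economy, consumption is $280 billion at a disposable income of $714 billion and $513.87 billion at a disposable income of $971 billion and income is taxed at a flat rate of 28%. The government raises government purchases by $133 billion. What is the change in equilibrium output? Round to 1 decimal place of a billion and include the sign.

+$385.7 billion

MPC = ΔC/ΔYd = (513.87 − 280)/(971 − 714) = 233.87/257 = 0.91.
Government-spending multiplier = 1/(1 − c(1−t)) = 1/(1 − 0.91×0.72) = 1/0.3448 ≈ 2.9.
ΔY = k × ΔG = (+$133 billion) / 0.3448 ≈ +$385.7 billion.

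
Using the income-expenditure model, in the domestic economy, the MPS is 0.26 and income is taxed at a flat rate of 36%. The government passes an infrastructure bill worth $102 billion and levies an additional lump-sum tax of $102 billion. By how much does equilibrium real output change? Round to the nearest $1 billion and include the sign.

+$50 billion

MPC = 1 − MPS = 1 − 0.26 = 0.74.
Expenditure multiplier = 1/(1 − c(1−t)) = 1/(1 − 0.74×0.64) = 1/0.5264 ≈ 1.9.
ΔG contributes k·ΔG = (+$102 billion) / 0.5264 ≈ +$193.8 billion.
ΔT of +$102 billion changes first-round spending by −c·ΔT = −$75.48 billion, contributing k·(−c·ΔT) = (−$75.48 billion) / 0.5264 ≈ −$143.4 billion.
Net ΔY = k(ΔG − c·ΔT) = (+$26.52 billion) / 0.5264 ≈ +$50 billion.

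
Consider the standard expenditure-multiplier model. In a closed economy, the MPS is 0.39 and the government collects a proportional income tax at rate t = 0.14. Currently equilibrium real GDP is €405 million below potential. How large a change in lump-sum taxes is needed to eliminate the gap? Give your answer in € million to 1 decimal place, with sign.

−€315.6 million

MPC = 1 − MPS = 1 − 0.39 = 0.61.
Spending multiplier = 1/(1 − c(1−t)) = 1/(1 − 0.61×0.86) = 1/0.4754 ≈ 2.103.
Tax multiplier = −c·k = −0.61/0.4754 ≈ −1.283. Need ΔY = +€405 million, so ΔT = ΔY/(−c·k) = −(+€405 million) × 0.4754 / 0.61 ≈ −€315.6 million.
The government should cut lump-sum taxes by €315.6 million.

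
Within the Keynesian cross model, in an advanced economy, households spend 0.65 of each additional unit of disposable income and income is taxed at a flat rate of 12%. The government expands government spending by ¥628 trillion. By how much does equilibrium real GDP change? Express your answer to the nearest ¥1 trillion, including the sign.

Expenditure multiplier = 1/(1 − c(1−t)) = 1/(1 − 0.65×0.88) = 1/0.428 ≈ 2.336.
ΔY = k × ΔG = (+¥628 trillion) / 0.428 ≈ +¥1,467 trillion.

+¥1,467 trillion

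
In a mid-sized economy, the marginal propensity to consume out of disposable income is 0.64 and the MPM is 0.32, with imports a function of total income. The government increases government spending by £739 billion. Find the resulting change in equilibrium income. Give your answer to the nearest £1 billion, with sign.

+£1,087 billion

Spending multiplier = 1/(1 − c + m) = 1/(1 − 0.64 + 0.32) = 1/0.68 ≈ 1.471.
ΔY = k × ΔG = (+£739 billion) / 0.68 ≈ +£1,087 billion.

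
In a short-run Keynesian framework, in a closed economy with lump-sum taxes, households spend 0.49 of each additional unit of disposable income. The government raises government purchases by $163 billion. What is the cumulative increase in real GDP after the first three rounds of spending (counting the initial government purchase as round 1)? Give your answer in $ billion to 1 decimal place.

$282.0 billion

Round 1 adds ΔG = $163 billion; each later round is MPC = 0.49 times the previous.
After 3 rounds: 163 + 79.87 + 39.1363 = ΔG·(1 − c^3)/(1 − c) = 163 × (1 − 0.117649)/0.51 ≈ $282 billion.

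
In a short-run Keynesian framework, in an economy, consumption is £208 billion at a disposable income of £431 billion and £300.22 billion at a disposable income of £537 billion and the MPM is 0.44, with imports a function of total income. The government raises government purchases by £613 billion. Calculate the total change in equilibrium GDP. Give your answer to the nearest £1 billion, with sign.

MPC = ΔC/ΔYd = (300.22 − 208)/(537 − 431) = 92.22/106 = 0.87.
Government-spending multiplier = 1/(1 − c + m) = 1/(1 − 0.87 + 0.44) = 1/0.57 ≈ 1.754.
ΔY = k × ΔG = (+£613 billion) / 0.57 ≈ +£1,075 billion.

+£1,075 billion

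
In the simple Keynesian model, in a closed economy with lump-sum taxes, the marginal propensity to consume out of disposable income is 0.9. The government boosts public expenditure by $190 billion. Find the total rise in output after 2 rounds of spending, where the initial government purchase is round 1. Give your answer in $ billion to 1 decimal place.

Round 1 adds ΔG = $190 billion; each later round is MPC = 0.9 times the previous.
After 2 rounds: 190 + 171 = ΔG·(1 − c^2)/(1 − c) = 190 × (1 − 0.81)/0.1 = $361 billion.

$361.0 billion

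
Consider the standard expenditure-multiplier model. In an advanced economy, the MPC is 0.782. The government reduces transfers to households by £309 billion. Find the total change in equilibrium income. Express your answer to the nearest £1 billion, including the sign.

The transfer change shifts disposable income by −£309 billion, so first-round consumption changes by c·ΔTR = 0.782 × (−£309 billion) = −£241.638 billion.
Expenditure multiplier = 1/(1 − MPC) = 1/(1 − 0.782) = 1/0.218 ≈ 4.587.
The transfer multiplier is c × k ≈ 3.587, so ΔY = k × (c·ΔTR) = (−£241.638 billion) / 0.218 ≈ −£1,108 billion.

−£1,108 billion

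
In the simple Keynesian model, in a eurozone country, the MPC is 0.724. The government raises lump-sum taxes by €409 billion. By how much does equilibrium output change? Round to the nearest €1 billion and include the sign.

A lump-sum tax change of +€409 billion shifts disposable income by −€409 billion; first-round consumption changes by −c × ΔT = −0.724 × (+€409 billion) = −€296.116 billion.
Expenditure multiplier = 1/(1 − MPC) = 1/(1 − 0.724) = 1/0.276 ≈ 3.623.
The tax multiplier is −c × k ≈ −2.623, so ΔY = k × (−c·ΔT) = (−€296.116 billion) / 0.276 ≈ −€1,073 billion.

−€1,073 billion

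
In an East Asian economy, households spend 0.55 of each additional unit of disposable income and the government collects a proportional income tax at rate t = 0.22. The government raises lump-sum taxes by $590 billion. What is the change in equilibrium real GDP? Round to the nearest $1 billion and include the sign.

−$568 billion

A lump-sum tax change of +$590 billion shifts disposable income by −$590 billion; first-round consumption changes by −c × ΔT = −0.55 × (+$590 billion) = −$324.5 billion.
Expenditure multiplier = 1/(1 − c(1−t)) = 1/(1 − 0.55×0.78) = 1/0.571 ≈ 1.751.
The tax multiplier is −c × k ≈ −0.963, so ΔY = k × (−c·ΔT) = (−$324.5 billion) / 0.571 ≈ −$568 billion.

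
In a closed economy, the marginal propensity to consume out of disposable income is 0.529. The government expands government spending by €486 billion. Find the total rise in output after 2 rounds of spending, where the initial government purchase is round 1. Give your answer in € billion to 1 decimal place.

Round 1 adds ΔG = €486 billion; each later round is MPC = 0.529 times the previous.
After 2 rounds: 486 + 257.094 = ΔG·(1 − c^2)/(1 − c) = 486 × (1 − 0.279841)/0.471 ≈ €743.1 billion.

€743.1 billion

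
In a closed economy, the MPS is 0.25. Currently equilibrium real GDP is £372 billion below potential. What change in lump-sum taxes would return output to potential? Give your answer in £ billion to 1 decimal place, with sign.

−£124.0 billion

MPC = 1 − MPS = 1 − 0.25 = 0.75.
Spending multiplier = 1/(1 − MPC) = 1/(1 − 0.75) = 1/0.25 = 4.
Tax multiplier = −c·k = −0.75/0.25 = −3. Need ΔY = +£372 billion, so ΔT = ΔY/(−c·k) = −(+£372 billion) × 0.25 / 0.75 = −£124 billion.
The government should cut lump-sum taxes by £124 billion.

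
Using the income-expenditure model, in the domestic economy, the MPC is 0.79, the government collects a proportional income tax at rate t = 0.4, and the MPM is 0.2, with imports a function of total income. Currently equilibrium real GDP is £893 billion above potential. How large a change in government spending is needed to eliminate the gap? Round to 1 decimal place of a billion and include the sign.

Spending multiplier = 1/(1 − c(1−t) + m) = 1/(1 − 0.79×0.6 + 0.2) = 1/0.726 ≈ 1.377.
Need ΔY = −£893 billion, so ΔG = ΔY/k = (−£893 billion) × 0.726 ≈ −£648.3 billion.
The government should cut government spending by £648.3 billion.

−£648.3 billion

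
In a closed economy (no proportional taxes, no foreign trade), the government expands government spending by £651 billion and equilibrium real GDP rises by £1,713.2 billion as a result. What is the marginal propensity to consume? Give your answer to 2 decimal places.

0.62

Implied spending multiplier k = ΔY/ΔG = 1,713.2/651 ≈ 2.6316.
Since k = 1/(1 − MPC), MPC = 1 − 1/k = 1 − ΔG/ΔY = 1 − 651/1,713.2 ≈ 0.62.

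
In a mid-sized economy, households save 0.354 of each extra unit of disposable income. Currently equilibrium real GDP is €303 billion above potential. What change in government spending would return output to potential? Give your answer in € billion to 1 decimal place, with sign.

MPC = 1 − MPS = 1 − 0.354 = 0.646.
Spending multiplier = 1/(1 − MPC) = 1/(1 − 0.646) = 1/0.354 ≈ 2.825.
Need ΔY = −€303 billion, so ΔG = ΔY/k = (−€303 billion) × 0.354 ≈ −€107.3 billion.
The government should cut government spending by €107.3 billion.

−€107.3 billion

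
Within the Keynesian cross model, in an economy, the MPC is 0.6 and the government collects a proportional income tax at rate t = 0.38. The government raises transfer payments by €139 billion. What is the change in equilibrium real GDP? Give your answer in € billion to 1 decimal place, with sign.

+€132.8 billion

The transfer change shifts disposable income by +€139 billion, so first-round consumption changes by c·ΔTR = 0.6 × (+€139 billion) = +€83.4 billion.
Expenditure multiplier = 1/(1 − c(1−t)) = 1/(1 − 0.6×0.62) = 1/0.628 ≈ 1.592.
The transfer multiplier is c × k ≈ 0.955, so ΔY = k × (c·ΔTR) = (+€83.4 billion) / 0.628 ≈ +€132.8 billion.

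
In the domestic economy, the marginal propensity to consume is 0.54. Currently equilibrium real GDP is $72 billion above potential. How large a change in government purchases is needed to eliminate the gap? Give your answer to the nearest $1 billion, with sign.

Spending multiplier = 1/(1 − MPC) = 1/(1 − 0.54) = 1/0.46 ≈ 2.174.
Need ΔY = −$72 billion, so ΔG = ΔY/k = (−$72 billion) × 0.46 ≈ −$33 billion.
The government should cut government purchases by $33 billion.

−$33 billion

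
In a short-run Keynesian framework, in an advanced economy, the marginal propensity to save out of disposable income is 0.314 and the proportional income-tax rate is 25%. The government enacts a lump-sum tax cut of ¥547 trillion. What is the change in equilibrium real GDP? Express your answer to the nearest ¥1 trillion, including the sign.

+¥773 trillion

MPC = 1 − MPS = 1 − 0.314 = 0.686.
A lump-sum tax change of −¥547 trillion shifts disposable income by +¥547 trillion; first-round consumption changes by −c × ΔT = −0.686 × (−¥547 trillion) = +¥375.242 trillion.
Expenditure multiplier = 1/(1 − c(1−t)) = 1/(1 − 0.686×0.75) = 1/0.4855 ≈ 2.06.
The tax multiplier is −c × k ≈ −1.413, so ΔY = k × (−c·ΔT) = (+¥375.242 trillion) / 0.4855 ≈ +¥773 trillion.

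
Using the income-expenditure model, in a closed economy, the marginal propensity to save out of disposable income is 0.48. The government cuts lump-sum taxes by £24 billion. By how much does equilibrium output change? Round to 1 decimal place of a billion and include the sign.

MPC = 1 − MPS = 1 − 0.48 = 0.52.
A lump-sum tax change of −£24 billion shifts disposable income by +£24 billion; first-round consumption changes by −c × ΔT = −0.52 × (−£24 billion) = +£12.48 billion.
Expenditure multiplier = 1/(1 − MPC) = 1/(1 − 0.52) = 1/0.48 ≈ 2.083.
The tax multiplier is −c × k ≈ −1.083, so ΔY = k × (−c·ΔT) = (+£12.48 billion) / 0.48 = +£26 billion.

+£26.0 billion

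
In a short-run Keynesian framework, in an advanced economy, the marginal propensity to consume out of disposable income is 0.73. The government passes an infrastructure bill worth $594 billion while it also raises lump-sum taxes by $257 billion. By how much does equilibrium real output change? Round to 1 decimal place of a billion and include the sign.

Expenditure multiplier = 1/(1 − MPC) = 1/(1 − 0.73) = 1/0.27 ≈ 3.704.
ΔG contributes k·ΔG = (+$594 billion) / 0.27 = +$2,200 billion.
ΔT of +$257 billion changes first-round spending by −c·ΔT = −$187.61 billion, contributing k·(−c·ΔT) = (−$187.61 billion) / 0.27 ≈ −$694.9 billion.
Net ΔY = k(ΔG − c·ΔT) = (+$406.39 billion) / 0.27 ≈ +$1,505.1 billion.

+$1,505.1 billion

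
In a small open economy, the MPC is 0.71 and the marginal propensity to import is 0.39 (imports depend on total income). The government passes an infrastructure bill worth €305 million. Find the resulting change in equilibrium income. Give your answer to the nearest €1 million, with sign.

+€449 million

Spending multiplier = 1/(1 − c + m) = 1/(1 − 0.71 + 0.39) = 1/0.68 ≈ 1.471.
ΔY = k × ΔG = (+€305 million) / 0.68 ≈ +€449 million.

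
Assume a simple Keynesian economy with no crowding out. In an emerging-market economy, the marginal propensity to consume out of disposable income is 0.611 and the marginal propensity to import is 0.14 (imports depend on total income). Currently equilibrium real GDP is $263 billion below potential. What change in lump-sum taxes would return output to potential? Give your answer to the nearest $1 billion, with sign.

Spending multiplier = 1/(1 − c + m) = 1/(1 − 0.611 + 0.14) = 1/0.529 ≈ 1.89.
Tax multiplier = −c·k = −0.611/0.529 ≈ −1.155. Need ΔY = +$263 billion, so ΔT = ΔY/(−c·k) = −(+$263 billion) × 0.529 / 0.611 ≈ −$228 billion.
The government should cut lump-sum taxes by $228 billion.

−$228 billion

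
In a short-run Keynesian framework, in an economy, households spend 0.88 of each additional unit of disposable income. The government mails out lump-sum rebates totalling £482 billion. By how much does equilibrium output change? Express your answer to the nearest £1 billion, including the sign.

A lump-sum tax change of −£482 billion shifts disposable income by +£482 billion; first-round consumption changes by −c × ΔT = −0.88 × (−£482 billion) = +£424.16 billion.
Expenditure multiplier = 1/(1 − MPC) = 1/(1 − 0.88) = 1/0.12 ≈ 8.333.
The tax multiplier is −c × k ≈ −7.333, so ΔY = k × (−c·ΔT) = (+£424.16 billion) / 0.12 ≈ +£3,535 billion.

+£3,535 billion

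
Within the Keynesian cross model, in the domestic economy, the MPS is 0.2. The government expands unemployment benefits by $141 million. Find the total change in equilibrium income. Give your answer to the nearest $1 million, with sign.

MPC = 1 − MPS = 1 − 0.2 = 0.8.
The transfer change shifts disposable income by +$141 million, so first-round consumption changes by c·ΔTR = 0.8 × (+$141 million) = +$112.8 million.
Expenditure multiplier = 1/(1 − MPC) = 1/(1 − 0.8) = 1/0.2 = 5.
The transfer multiplier is c × k = 4, so ΔY = k × (c·ΔTR) = (+$112.8 million) / 0.2 = +$564 million.

+$564 million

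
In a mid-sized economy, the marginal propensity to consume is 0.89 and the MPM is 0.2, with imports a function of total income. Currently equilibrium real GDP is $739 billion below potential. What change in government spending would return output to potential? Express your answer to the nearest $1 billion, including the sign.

Spending multiplier = 1/(1 − c + m) = 1/(1 − 0.89 + 0.2) = 1/0.31 ≈ 3.226.
Need ΔY = +$739 billion, so ΔG = ΔY/k = (+$739 billion) × 0.31 ≈ +$229 billion.
The government should increase government spending by $229 billion.

+$229 billion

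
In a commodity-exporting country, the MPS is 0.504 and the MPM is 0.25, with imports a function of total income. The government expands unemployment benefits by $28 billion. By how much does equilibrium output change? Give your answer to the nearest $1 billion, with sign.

MPC = 1 − MPS = 1 − 0.504 = 0.496.
The transfer change shifts disposable income by +$28 billion, so first-round consumption changes by c·ΔTR = 0.496 × (+$28 billion) = +$13.888 billion.
Expenditure multiplier = 1/(1 − c + m) = 1/(1 − 0.496 + 0.25) = 1/0.754 ≈ 1.326.
The transfer multiplier is c × k ≈ 0.658, so ΔY = k × (c·ΔTR) = (+$13.888 billion) / 0.754 ≈ +$18 billion.

+$18 billion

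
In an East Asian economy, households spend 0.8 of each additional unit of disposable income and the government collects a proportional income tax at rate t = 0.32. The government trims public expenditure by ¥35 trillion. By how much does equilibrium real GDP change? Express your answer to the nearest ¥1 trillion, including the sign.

−¥77 trillion

Spending multiplier = 1/(1 − c(1−t)) = 1/(1 − 0.8×0.68) = 1/0.456 ≈ 2.193.
ΔY = k × ΔG = (−¥35 trillion) / 0.456 ≈ −¥77 trillion.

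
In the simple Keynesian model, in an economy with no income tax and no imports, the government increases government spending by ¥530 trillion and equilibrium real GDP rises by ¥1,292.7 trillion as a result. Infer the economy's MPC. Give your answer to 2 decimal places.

Implied spending multiplier k = ΔY/ΔG = 1,292.7/530 ≈ 2.4391.
Since k = 1/(1 − MPC), MPC = 1 − 1/k = 1 − ΔG/ΔY = 1 − 530/1,292.7 ≈ 0.59.

0.59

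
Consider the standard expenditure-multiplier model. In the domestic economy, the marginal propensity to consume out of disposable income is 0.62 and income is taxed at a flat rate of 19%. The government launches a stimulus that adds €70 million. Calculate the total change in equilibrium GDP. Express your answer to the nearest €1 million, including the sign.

+€141 million

Expenditure multiplier = 1/(1 − c(1−t)) = 1/(1 − 0.62×0.81) = 1/0.4978 ≈ 2.009.
ΔY = k × ΔG = (+€70 million) / 0.4978 ≈ +€141 million.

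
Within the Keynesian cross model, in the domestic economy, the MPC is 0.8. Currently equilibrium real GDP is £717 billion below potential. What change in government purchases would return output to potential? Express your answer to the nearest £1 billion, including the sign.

+£143 billion

Spending multiplier = 1/(1 − MPC) = 1/(1 − 0.8) = 1/0.2 = 5.
Need ΔY = +£717 billion, so ΔG = ΔY/k = (+£717 billion) × 0.2 ≈ +£143 billion.
The government should increase government purchases by £143 billion.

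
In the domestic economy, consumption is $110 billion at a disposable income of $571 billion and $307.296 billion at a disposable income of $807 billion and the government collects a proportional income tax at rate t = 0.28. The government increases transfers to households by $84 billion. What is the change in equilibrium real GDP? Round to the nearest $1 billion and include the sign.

MPC = ΔC/ΔYd = (307.296 − 110)/(807 − 571) = 197.296/236 = 0.836.
The transfer change shifts disposable income by +$84 billion, so first-round consumption changes by c·ΔTR = 0.836 × (+$84 billion) = +$70.224 billion.
Expenditure multiplier = 1/(1 − c(1−t)) = 1/(1 − 0.836×0.72) = 1/0.39808 ≈ 2.512.
The transfer multiplier is c × k ≈ 2.1, so ΔY = k × (c·ΔTR) = (+$70.224 billion) / 0.39808 ≈ +$176 billion.

+$176 billion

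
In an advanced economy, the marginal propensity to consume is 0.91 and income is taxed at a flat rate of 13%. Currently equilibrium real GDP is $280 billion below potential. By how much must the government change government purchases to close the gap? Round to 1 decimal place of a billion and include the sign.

+$58.3 billion

Spending multiplier = 1/(1 − c(1−t)) = 1/(1 − 0.91×0.87) = 1/0.2083 ≈ 4.801.
Need ΔY = +$280 billion, so ΔG = ΔY/k = (+$280 billion) × 0.2083 ≈ +$58.3 billion.
The government should increase government purchases by $58.3 billion.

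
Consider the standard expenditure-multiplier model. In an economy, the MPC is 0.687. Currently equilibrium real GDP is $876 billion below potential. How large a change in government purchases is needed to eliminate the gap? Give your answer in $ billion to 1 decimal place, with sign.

+$274.2 billion

Spending multiplier = 1/(1 − MPC) = 1/(1 − 0.687) = 1/0.313 ≈ 3.195.
Need ΔY = +$876 billion, so ΔG = ΔY/k = (+$876 billion) × 0.313 ≈ +$274.2 billion.
The government should increase government purchases by $274.2 billion.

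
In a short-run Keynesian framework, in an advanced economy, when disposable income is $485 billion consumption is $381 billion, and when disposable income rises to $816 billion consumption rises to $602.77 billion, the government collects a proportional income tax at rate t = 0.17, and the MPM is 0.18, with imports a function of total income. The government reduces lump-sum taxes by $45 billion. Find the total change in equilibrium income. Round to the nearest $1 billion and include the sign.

+$48 billion

MPC = ΔC/ΔYd = (602.77 − 381)/(816 − 485) = 221.77/331 = 0.67.
A lump-sum tax change of −$45 billion shifts disposable income by +$45 billion; first-round consumption changes by −c × ΔT = −0.67 × (−$45 billion) = +$30.15 billion.
Expenditure multiplier = 1/(1 − c(1−t) + m) = 1/(1 − 0.67×0.83 + 0.18) = 1/0.6239 ≈ 1.603.
The tax multiplier is −c × k ≈ −1.074, so ΔY = k × (−c·ΔT) = (+$30.15 billion) / 0.6239 ≈ +$48 billion.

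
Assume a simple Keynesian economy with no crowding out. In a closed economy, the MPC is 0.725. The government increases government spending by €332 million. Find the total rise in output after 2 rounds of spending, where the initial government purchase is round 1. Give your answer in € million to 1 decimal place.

Round 1 adds ΔG = €332 million; each later round is MPC = 0.725 times the previous.
After 2 rounds: 332 + 240.7 = ΔG·(1 − c^2)/(1 − c) = 332 × (1 − 0.525625)/0.275 = €572.7 million.

€572.7 million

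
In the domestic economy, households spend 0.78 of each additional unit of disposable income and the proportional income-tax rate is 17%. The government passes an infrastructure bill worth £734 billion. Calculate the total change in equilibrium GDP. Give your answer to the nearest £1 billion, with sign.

+£2,082 billion

Government-spending multiplier = 1/(1 − c(1−t)) = 1/(1 − 0.78×0.83) = 1/0.3526 ≈ 2.836.
ΔY = k × ΔG = (+£734 billion) / 0.3526 ≈ +£2,082 billion.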